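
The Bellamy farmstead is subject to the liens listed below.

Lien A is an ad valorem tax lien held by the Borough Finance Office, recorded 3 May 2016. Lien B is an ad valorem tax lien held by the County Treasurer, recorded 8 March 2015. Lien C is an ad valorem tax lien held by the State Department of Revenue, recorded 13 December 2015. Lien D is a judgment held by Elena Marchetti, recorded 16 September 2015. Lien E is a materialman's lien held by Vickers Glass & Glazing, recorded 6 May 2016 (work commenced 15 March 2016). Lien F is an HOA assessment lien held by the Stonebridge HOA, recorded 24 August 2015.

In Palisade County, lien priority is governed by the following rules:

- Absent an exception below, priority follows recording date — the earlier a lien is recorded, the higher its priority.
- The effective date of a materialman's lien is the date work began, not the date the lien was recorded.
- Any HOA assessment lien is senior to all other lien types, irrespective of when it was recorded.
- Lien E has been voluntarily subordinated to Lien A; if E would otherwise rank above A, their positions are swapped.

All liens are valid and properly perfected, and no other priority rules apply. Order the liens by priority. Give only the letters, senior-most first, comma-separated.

Adjusting effective dates: E is treated as recorded 15 March 2016, the work-commencement date.
F is an HOA assessment lien, so it outranks all other liens regardless of date.
The other liens, earliest effective date first: B (8 March 2015), D (16 September 2015), C (13 December 2015), E (15 March 2016), A (3 May 2016).
The subordination applies — E was senior to A — so E and A swap.

F, B, D, C, A, E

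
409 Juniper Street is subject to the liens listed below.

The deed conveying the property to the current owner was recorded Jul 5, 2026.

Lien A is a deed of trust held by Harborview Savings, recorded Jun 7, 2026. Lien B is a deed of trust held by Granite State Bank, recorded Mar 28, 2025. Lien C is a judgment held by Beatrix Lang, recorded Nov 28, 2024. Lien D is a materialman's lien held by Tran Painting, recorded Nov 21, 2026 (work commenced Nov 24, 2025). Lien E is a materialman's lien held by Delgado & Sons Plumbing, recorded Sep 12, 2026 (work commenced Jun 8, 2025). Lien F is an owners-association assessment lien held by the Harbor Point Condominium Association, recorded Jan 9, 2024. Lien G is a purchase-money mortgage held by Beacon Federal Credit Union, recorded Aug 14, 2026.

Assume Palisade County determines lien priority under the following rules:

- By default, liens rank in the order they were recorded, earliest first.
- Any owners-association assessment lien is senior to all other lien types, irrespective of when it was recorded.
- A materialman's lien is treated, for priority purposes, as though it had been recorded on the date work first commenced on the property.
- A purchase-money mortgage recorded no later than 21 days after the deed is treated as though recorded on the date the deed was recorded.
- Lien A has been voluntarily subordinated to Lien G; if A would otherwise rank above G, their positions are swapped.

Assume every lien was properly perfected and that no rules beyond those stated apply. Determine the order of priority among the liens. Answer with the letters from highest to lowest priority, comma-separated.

Effective dates: D's effective date is Nov 24, 2025, when work began; E relates back to Jun 8, 2025 (work commenced); G was recorded 40 days after the deed, outside the 21-day window, so it keeps its recording date.
F is an owners-association assessment lien, so it outranks all other liens regardless of date.
Ordering the rest by effective date: C (Nov 28, 2024), B (Mar 28, 2025), E (Jun 8, 2025), D (Nov 24, 2025), A (Jun 7, 2026), G (Aug 14, 2026).
A would otherwise be senior to G, so under the subordination agreement A and G exchange positions.

F, C, B, E, D, G, A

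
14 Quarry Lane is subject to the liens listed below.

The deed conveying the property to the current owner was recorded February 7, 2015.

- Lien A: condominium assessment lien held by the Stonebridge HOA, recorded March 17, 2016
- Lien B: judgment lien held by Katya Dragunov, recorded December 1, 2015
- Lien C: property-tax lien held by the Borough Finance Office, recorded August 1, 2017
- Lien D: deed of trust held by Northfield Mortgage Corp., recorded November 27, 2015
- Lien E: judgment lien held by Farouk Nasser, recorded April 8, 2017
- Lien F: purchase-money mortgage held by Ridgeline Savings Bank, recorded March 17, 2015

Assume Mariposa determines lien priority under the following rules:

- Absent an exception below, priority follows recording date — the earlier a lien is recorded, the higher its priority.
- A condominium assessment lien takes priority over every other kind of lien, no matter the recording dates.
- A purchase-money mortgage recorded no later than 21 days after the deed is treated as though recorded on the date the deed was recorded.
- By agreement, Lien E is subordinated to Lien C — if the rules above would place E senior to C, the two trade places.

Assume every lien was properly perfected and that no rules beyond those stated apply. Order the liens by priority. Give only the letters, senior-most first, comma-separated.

First, effective dates: F was recorded 38 days after the deed — beyond 21 days — so no relation-back applies.
As a condominium assessment lien, A is senior to every other lien.
Remaining liens by effective date: F (March 17, 2015), D (November 27, 2015), B (December 1, 2015), E (April 8, 2017), C (August 1, 2017).
Because E would otherwise rank above C, the subordination swaps them.

A, F, D, B, C, E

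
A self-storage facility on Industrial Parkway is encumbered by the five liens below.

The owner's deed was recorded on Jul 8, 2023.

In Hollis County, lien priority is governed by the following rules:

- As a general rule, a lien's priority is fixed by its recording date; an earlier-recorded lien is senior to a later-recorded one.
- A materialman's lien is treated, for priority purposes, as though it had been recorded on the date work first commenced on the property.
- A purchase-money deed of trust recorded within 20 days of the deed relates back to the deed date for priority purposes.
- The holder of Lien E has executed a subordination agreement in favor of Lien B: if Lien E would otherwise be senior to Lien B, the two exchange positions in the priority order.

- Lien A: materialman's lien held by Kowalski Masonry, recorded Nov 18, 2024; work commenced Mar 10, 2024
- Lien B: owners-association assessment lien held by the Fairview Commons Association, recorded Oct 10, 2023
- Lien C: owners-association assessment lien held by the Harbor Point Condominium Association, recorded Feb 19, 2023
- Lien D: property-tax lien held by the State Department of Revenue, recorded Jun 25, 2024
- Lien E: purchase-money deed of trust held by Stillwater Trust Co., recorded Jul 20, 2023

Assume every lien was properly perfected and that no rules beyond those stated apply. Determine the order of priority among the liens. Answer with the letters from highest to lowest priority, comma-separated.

Adjusting effective dates: A is treated as recorded Mar 10, 2024, the work-commencement date; E was recorded within the 20-day window, so its effective date is the deed date Jul 8, 2023.
By effective date: C (Feb 19, 2023), E (Jul 8, 2023), B (Oct 10, 2023), A (Mar 10, 2024), D (Jun 25, 2024).
The subordination applies — E was senior to B — so E and B swap.

C, B, E, A, D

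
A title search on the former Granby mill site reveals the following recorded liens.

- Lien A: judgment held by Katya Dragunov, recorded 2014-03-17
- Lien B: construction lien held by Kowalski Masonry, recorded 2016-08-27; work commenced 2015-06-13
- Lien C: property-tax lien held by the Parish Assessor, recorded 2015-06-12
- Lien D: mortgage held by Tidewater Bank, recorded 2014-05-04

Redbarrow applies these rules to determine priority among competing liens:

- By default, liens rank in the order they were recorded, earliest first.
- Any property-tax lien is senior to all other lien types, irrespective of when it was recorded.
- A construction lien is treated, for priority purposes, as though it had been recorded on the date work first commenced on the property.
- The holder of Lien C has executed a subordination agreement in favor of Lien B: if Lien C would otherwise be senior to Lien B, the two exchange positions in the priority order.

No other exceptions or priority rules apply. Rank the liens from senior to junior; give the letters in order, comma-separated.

B, A, D, C

Effective dates: B relates back to 2015-06-13 (work commenced).
As a property-tax lien, C is senior to every other lien.
The other liens, earliest effective date first: A (2014-03-17), D (2014-05-04), B (2015-06-13).
Because C would otherwise rank above B, the subordination swaps them.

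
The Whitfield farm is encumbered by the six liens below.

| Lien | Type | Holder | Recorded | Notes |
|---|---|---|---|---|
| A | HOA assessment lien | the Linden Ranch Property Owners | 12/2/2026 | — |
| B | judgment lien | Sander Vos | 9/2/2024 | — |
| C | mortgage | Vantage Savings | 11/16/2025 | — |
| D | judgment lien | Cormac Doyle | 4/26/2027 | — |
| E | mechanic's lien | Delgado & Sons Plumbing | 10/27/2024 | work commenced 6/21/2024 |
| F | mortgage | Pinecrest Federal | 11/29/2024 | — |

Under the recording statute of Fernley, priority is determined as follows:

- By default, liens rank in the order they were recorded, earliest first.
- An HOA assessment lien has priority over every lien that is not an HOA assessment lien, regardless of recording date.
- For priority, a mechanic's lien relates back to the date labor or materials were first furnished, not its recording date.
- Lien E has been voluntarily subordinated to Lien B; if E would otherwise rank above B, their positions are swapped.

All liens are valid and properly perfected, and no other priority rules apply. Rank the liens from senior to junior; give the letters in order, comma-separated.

A, B, E, F, C, D

First, effective dates: E relates back to 6/21/2024 (work commenced).
A, as an HOA assessment lien, has superpriority and ranks first.
Ordering the rest by effective date: E (6/21/2024), B (9/2/2024), F (11/29/2024), C (11/16/2025), D (4/26/2027).
Because E would otherwise rank above B, the subordination swaps them.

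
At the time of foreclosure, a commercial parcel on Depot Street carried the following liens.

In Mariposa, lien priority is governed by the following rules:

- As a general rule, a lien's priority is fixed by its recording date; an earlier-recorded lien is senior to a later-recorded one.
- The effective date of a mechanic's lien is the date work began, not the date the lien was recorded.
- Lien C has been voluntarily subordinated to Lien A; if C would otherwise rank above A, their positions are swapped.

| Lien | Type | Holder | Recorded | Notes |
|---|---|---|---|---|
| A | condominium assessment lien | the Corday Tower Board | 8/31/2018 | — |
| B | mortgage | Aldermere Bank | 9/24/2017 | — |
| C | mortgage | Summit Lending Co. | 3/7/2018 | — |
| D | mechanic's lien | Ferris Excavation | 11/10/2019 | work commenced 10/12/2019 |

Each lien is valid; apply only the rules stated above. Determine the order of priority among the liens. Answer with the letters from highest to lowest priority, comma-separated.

B, A, C, D

Effective dates after the stated exceptions: D's effective date is 10/12/2019, when work began.
By effective date: B (9/24/2017), C (3/7/2018), A (8/31/2018), D (10/12/2019).
The subordination applies — C was senior to A — so C and A swap.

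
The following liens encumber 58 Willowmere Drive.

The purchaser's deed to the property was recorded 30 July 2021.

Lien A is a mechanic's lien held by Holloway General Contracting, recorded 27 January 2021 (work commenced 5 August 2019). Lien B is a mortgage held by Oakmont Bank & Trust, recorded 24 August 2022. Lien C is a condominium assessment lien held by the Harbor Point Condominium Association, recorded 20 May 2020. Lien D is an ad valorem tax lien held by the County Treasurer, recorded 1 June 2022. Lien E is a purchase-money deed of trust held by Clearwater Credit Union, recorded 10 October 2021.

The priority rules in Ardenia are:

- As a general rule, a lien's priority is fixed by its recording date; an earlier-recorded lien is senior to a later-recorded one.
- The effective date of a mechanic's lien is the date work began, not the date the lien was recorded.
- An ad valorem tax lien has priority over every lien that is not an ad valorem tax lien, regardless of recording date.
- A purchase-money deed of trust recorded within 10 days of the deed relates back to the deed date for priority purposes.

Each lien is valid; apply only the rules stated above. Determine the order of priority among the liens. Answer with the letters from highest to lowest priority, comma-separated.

D, A, C, E, B

Effective dates after the stated exceptions: A relates back to 5 August 2019 (work commenced); E missed the 10-day window (72 days after the deed), so its recording date stands.
D, as an ad valorem tax lien, has superpriority and ranks first.
The other liens, earliest effective date first: A (5 August 2019), C (20 May 2020), E (10 October 2021), B (24 August 2022).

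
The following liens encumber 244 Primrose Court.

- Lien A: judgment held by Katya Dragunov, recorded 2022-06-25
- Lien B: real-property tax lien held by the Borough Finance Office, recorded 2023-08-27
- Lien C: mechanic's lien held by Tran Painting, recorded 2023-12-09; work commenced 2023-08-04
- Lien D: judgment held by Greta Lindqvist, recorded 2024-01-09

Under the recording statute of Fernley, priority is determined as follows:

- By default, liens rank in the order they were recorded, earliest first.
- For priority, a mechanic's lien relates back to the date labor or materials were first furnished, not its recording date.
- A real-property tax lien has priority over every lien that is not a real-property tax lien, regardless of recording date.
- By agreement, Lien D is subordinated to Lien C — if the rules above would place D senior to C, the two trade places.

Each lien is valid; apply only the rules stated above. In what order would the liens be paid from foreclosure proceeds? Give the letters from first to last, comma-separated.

B, A, C, D

First, effective dates: C is treated as recorded 2023-08-04, the work-commencement date.
B, as a real-property tax lien, has superpriority and ranks first.
Remaining liens by effective date: A (2022-06-25), C (2023-08-04), D (2024-01-09).
D is already junior to C, so the subordination agreement changes nothing.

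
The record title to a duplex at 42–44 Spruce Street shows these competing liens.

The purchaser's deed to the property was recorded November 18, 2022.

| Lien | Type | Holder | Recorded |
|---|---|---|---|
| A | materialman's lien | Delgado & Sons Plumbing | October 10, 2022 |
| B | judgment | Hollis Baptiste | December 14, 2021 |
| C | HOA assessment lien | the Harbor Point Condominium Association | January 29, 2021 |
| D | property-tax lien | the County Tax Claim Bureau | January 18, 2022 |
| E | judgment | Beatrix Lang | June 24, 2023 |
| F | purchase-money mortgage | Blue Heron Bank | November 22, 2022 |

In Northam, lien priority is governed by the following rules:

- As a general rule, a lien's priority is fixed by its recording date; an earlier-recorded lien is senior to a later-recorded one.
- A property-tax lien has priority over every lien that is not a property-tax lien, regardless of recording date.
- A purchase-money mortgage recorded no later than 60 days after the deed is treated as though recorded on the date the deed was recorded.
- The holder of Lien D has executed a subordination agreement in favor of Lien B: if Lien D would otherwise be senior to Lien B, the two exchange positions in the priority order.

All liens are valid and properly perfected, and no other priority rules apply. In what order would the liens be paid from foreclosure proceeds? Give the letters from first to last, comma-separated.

First, effective dates: F was recorded within the 60-day window, so its effective date is the deed date November 18, 2022.
As a property-tax lien, D is senior to every other lien.
Remaining liens by effective date: C (January 29, 2021), B (December 14, 2021), A (October 10, 2022), F (November 18, 2022), E (June 24, 2023).
D is senior to B before the subordination, so the two trade places.

B, C, D, A, F, E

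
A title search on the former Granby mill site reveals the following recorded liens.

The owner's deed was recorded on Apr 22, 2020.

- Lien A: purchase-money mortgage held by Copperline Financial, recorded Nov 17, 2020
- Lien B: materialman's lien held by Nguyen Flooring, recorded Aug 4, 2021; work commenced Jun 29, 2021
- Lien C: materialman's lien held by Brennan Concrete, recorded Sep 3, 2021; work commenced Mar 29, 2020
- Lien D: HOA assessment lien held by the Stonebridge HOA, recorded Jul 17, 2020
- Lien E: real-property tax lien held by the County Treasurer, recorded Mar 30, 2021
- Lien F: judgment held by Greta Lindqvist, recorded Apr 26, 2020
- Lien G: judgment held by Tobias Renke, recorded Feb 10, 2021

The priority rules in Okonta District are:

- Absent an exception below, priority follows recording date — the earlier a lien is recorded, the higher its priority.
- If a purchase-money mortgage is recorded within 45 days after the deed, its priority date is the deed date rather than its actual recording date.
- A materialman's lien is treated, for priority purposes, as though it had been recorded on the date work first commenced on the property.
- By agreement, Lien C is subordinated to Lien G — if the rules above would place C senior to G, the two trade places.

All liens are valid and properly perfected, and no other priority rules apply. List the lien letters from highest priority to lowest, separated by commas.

First, effective dates: A missed the 45-day window (209 days after the deed), so its recording date stands; B relates back to Jun 29, 2021 (work commenced); C's effective date is Mar 29, 2020, when work began.
Ordering by effective date: C (Mar 29, 2020), F (Apr 26, 2020), D (Jul 17, 2020), A (Nov 17, 2020), G (Feb 10, 2021), E (Mar 30, 2021), B (Jun 29, 2021).
C would otherwise be senior to G, so under the subordination agreement C and G exchange positions.

G, F, D, A, C, E, B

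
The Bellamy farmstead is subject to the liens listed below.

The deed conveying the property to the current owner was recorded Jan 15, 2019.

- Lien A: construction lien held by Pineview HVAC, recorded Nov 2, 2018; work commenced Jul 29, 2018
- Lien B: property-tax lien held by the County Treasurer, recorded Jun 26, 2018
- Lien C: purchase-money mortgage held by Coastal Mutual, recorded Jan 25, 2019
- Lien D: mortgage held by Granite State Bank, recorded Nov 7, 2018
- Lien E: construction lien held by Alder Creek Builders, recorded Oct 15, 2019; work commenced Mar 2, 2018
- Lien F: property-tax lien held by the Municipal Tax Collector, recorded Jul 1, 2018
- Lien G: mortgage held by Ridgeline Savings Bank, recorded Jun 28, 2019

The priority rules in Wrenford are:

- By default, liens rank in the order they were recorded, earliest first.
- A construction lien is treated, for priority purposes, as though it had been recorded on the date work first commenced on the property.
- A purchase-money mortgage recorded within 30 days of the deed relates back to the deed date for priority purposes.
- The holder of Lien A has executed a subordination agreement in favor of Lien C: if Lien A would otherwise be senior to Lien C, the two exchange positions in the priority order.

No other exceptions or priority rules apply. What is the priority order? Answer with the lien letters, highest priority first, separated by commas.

Effective dates: A's effective date is Jul 29, 2018, when work began; C was recorded within the 30-day window, so its effective date is the deed date Jan 15, 2019; E is treated as recorded Mar 2, 2018, the work-commencement date.
By effective date, earliest first: E (Mar 2, 2018), B (Jun 26, 2018), F (Jul 1, 2018), A (Jul 29, 2018), D (Nov 7, 2018), C (Jan 15, 2019), G (Jun 28, 2019).
A is senior to C before the subordination, so the two trade places.

E, B, F, C, D, A, G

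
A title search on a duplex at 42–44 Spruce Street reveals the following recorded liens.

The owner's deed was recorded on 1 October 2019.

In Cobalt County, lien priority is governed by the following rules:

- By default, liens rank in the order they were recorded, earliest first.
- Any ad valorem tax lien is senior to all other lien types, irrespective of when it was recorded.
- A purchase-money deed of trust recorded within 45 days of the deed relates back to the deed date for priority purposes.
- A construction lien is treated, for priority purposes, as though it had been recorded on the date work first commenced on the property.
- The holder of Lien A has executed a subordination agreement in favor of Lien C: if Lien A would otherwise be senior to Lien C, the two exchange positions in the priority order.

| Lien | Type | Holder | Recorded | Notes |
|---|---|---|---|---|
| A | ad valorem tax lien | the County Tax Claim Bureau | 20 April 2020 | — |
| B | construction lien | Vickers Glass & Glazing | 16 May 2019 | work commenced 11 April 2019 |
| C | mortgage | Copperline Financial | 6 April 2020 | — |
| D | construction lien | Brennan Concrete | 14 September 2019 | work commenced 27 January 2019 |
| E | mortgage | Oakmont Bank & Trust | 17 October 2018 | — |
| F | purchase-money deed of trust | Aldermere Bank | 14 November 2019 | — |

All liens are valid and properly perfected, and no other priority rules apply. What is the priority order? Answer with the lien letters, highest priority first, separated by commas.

C, E, D, B, F, A

First, effective dates: B is treated as recorded 11 April 2019, the work-commencement date; D relates back to 27 January 2019 (work commenced); F was recorded within the 45-day window, so its effective date is the deed date 1 October 2019.
A is an ad valorem tax lien and takes priority over every other lien.
The other liens, earliest effective date first: E (17 October 2018), D (27 January 2019), B (11 April 2019), F (1 October 2019), C (6 April 2020).
A would otherwise be senior to C, so under the subordination agreement A and C exchange positions.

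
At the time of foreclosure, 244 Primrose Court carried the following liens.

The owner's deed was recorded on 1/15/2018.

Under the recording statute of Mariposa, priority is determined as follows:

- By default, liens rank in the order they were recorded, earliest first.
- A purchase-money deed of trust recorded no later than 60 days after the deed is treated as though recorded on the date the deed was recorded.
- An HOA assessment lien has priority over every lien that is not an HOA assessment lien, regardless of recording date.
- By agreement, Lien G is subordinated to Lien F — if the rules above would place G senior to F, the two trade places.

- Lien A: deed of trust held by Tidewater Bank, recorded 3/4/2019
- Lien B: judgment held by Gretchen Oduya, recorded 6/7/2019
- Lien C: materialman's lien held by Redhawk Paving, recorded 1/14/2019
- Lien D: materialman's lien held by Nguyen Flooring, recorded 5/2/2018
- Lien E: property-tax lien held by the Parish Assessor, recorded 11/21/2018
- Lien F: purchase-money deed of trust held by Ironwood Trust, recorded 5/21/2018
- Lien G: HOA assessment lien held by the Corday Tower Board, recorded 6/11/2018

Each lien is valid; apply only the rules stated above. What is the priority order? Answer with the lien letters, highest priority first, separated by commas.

F, D, G, E, C, A, B

Effective dates: F was recorded 126 days after the deed — beyond 60 days — so no relation-back applies.
G is an HOA assessment lien, so it outranks all other liens regardless of date.
Ordering the rest by effective date: D (5/2/2018), F (5/21/2018), E (11/21/2018), C (1/14/2019), A (3/4/2019), B (6/7/2019).
G is senior to F before the subordination, so the two trade places.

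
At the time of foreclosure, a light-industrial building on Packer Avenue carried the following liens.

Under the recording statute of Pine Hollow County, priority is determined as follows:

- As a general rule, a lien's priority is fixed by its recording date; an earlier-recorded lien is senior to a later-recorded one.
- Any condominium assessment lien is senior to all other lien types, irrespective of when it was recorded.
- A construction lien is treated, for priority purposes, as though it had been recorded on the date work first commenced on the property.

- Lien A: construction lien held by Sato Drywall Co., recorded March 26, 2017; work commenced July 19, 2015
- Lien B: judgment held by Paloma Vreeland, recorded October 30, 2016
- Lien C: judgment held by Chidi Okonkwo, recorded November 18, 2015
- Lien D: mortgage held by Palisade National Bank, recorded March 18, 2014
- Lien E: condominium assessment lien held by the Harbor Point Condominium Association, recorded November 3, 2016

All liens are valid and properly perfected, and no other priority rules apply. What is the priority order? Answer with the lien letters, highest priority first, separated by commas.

First, effective dates: A's effective date is July 19, 2015, when work began.
E is a condominium assessment lien and takes priority over every other lien.
Ordering the rest by effective date: D (March 18, 2014), A (July 19, 2015), C (November 18, 2015), B (October 30, 2016).

E, D, A, C, B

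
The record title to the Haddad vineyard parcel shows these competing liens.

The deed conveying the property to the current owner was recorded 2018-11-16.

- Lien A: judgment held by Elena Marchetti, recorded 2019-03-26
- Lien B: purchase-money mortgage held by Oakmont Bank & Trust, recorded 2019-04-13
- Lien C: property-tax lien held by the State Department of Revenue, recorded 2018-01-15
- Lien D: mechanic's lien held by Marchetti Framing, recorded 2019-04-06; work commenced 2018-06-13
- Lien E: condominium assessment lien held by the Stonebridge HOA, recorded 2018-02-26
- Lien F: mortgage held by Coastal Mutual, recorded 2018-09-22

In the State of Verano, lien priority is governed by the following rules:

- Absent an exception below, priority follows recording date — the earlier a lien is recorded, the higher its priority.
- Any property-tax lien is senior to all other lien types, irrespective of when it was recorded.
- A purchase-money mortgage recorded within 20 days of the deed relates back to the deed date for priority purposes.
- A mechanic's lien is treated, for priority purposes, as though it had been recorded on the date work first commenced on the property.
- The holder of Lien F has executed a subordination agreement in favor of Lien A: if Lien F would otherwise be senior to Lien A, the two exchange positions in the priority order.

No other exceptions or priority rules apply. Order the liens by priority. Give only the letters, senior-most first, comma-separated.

First, effective dates: B missed the 20-day window (148 days after the deed), so its recording date stands; D is treated as recorded 2018-06-13, the work-commencement date.
C, as a property-tax lien, has superpriority and ranks first.
Among the remaining liens, by effective date: E (2018-02-26), D (2018-06-13), F (2018-09-22), A (2019-03-26), B (2019-04-13).
F is senior to A before the subordination, so the two trade places.

C, E, D, A, F, B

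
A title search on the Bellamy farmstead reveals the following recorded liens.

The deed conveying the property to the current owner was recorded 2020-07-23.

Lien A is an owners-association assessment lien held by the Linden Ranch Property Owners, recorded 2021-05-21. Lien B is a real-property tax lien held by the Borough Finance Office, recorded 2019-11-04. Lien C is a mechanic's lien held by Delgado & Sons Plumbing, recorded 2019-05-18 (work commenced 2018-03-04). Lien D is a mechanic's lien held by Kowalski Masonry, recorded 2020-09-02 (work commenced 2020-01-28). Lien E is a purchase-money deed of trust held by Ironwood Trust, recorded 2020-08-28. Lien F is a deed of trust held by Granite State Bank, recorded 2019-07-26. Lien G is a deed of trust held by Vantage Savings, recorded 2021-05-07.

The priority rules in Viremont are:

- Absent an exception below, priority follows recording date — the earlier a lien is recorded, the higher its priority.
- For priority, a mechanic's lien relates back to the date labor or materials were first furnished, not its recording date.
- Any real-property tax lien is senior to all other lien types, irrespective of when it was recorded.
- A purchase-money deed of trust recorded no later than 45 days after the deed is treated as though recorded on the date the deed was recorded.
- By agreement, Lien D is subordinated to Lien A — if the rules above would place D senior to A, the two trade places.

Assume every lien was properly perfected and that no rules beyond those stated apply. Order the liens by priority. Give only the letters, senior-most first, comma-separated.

B, C, F, A, E, G, D

Adjusting effective dates: C's effective date is 2018-03-04, when work began; D is treated as recorded 2020-01-28, the work-commencement date; E's effective date is the deed date, 2020-07-23.
As a real-property tax lien, B is senior to every other lien.
Among the remaining liens, by effective date: C (2018-03-04), F (2019-07-26), D (2020-01-28), E (2020-07-23), G (2021-05-07), A (2021-05-21).
D would otherwise be senior to A, so under the subordination agreement D and A exchange positions.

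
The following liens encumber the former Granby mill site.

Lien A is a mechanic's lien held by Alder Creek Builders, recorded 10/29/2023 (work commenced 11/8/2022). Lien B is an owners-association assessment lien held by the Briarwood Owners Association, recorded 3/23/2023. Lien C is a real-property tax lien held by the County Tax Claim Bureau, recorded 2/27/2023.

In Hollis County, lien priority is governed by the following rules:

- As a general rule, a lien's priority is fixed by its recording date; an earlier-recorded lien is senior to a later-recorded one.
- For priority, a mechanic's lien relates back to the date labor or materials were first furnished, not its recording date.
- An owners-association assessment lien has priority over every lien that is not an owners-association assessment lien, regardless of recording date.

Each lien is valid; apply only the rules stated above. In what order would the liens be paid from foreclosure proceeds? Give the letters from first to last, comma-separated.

First, effective dates: A relates back to 11/8/2022 (work commenced).
As an owners-association assessment lien, B is senior to every other lien.
The other liens, earliest effective date first: A (11/8/2022), C (2/27/2023).

B, A, C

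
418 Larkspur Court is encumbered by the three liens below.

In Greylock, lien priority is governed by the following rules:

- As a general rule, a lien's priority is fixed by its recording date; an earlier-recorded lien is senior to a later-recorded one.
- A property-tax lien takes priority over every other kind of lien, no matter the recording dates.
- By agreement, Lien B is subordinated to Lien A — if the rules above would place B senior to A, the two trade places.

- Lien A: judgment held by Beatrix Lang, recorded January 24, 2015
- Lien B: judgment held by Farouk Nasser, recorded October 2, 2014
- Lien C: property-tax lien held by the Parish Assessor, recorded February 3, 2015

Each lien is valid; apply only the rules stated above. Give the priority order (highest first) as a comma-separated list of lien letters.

C, A, B

C, as a property-tax lien, has superpriority and ranks first.
The other liens, earliest effective date first: B (October 2, 2014), A (January 24, 2015).
The subordination applies — B was senior to A — so B and A swap.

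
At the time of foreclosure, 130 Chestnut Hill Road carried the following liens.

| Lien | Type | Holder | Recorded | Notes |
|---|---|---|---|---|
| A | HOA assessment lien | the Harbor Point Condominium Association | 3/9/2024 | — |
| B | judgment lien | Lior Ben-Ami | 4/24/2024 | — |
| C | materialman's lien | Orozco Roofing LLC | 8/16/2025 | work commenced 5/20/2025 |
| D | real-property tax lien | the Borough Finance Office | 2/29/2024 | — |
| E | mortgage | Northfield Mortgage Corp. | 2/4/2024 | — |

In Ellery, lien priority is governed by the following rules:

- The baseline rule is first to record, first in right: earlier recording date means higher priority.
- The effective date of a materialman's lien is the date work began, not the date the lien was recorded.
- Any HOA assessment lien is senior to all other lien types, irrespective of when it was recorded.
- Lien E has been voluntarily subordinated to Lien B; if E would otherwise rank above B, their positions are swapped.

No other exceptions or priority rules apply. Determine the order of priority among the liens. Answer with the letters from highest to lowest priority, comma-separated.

A, B, D, E, C

Effective dates: C is treated as recorded 5/20/2025, the work-commencement date.
A is an HOA assessment lien and takes priority over every other lien.
Ordering the rest by effective date: E (2/4/2024), D (2/29/2024), B (4/24/2024), C (5/20/2025).
Because E would otherwise rank above B, the subordination swaps them.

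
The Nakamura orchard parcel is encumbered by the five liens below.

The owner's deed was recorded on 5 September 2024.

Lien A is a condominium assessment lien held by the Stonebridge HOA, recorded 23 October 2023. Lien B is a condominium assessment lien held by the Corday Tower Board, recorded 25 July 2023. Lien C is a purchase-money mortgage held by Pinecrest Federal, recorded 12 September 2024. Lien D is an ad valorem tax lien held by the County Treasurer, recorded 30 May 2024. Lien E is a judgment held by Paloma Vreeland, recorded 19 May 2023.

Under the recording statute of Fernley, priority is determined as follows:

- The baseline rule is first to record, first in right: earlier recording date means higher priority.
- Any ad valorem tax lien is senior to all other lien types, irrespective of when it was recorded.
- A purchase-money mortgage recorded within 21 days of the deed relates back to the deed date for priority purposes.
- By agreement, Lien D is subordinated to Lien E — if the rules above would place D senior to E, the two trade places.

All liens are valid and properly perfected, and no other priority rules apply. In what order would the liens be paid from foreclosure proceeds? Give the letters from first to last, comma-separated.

E, D, B, A, C

First, effective dates: C was recorded within the 21-day window, so its effective date is the deed date 5 September 2024.
As an ad valorem tax lien, D is senior to every other lien.
Remaining liens by effective date: E (19 May 2023), B (25 July 2023), A (23 October 2023), C (5 September 2024).
D would otherwise be senior to E, so under the subordination agreement D and E exchange positions.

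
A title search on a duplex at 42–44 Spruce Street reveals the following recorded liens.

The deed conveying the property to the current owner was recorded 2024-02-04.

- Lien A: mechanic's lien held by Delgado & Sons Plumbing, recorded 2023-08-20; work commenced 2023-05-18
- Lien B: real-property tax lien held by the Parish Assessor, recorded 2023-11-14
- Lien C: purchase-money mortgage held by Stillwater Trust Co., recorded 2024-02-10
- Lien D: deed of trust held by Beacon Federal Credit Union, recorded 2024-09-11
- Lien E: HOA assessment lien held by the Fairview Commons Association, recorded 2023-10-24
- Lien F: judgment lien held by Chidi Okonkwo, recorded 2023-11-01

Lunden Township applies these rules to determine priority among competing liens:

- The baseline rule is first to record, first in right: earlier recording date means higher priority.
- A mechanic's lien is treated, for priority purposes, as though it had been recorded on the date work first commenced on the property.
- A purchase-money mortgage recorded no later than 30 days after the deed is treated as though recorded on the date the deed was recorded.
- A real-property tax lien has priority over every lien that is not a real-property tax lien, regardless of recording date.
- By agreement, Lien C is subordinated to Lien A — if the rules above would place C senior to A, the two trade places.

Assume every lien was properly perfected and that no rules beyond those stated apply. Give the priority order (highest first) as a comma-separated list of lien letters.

B, A, E, F, C, D

First, effective dates: A's effective date is 2023-05-18, when work began; C was recorded within the 30-day window, so its effective date is the deed date 2024-02-04.
As a real-property tax lien, B is senior to every other lien.
Remaining liens by effective date: A (2023-05-18), E (2023-10-24), F (2023-11-01), C (2024-02-04), D (2024-09-11).
C is already junior to A, so the subordination agreement changes nothing.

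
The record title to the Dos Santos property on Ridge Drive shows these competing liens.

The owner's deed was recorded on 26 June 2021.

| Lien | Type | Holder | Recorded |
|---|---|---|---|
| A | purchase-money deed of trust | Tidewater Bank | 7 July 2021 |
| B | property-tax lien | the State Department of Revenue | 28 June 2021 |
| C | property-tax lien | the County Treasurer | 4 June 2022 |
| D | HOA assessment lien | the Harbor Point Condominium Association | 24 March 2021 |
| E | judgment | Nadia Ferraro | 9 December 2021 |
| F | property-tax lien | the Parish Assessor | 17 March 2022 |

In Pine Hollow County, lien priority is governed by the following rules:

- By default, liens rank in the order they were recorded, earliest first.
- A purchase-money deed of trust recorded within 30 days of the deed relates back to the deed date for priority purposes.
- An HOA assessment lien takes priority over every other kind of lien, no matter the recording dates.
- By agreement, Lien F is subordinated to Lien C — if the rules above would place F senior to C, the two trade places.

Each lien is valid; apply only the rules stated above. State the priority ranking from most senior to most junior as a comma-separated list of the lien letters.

D, A, B, E, C, F

First, effective dates: A was recorded within the 30-day window, so its effective date is the deed date 26 June 2021.
D is an HOA assessment lien, so it outranks all other liens regardless of date.
Remaining liens by effective date: A (26 June 2021), B (28 June 2021), E (9 December 2021), F (17 March 2022), C (4 June 2022).
Because F would otherwise rank above C, the subordination swaps them.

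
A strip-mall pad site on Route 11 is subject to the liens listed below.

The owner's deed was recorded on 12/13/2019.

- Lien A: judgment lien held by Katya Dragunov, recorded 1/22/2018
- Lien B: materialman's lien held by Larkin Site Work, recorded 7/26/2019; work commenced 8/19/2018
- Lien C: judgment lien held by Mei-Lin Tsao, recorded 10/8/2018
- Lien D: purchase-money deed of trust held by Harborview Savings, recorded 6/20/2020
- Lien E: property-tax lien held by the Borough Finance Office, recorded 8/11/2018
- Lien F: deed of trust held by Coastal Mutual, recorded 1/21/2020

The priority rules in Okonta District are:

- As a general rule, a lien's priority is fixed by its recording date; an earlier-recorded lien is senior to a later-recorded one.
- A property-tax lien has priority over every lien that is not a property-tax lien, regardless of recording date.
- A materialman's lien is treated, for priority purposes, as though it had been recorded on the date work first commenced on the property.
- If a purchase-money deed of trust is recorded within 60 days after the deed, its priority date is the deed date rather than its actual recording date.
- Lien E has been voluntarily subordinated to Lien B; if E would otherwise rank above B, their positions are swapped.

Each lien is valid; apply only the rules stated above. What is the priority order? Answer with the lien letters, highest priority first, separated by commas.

First, effective dates: B's effective date is 8/19/2018, when work began; D was recorded 190 days after the deed — beyond 60 days — so no relation-back applies.
E is a property-tax lien and takes priority over every other lien.
Among the remaining liens, by effective date: A (1/22/2018), B (8/19/2018), C (10/8/2018), F (1/21/2020), D (6/20/2020).
E is senior to B before the subordination, so the two trade places.

B, A, E, C, F, D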